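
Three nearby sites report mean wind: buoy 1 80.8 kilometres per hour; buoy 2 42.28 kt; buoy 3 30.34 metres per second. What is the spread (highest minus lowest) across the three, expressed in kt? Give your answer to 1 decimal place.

16.7 kt

buoy 1: 80.8 km/h = 43.629 kt.
buoy 3: 30.34 m/s = 58.976 kt.
Spread: 58.976 − 42.280 = 16.7 kt.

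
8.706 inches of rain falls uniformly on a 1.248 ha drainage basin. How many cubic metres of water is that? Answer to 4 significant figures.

Depth: 8.706 in × 25.4 = 221.1324 mm.
Area: 1.248 ha = 12480 m².
1 mm over 1 m² is 1 L, so volume = 221.1324 × 12480 = 2759732.4 L = 2760 m³.

2760 cubic metres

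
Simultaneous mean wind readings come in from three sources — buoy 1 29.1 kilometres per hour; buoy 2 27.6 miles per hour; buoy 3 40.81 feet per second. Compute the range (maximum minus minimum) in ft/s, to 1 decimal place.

14.3 ft/s

buoy 1: 29.1 km/h = 26.520 ft/s.
buoy 2: 27.6 mph = 40.480 ft/s.
Spread: 40.810 − 26.520 = 14.3 ft/s.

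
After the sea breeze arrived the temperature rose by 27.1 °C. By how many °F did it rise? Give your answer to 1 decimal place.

A change of 1 °C equals a change of 1.8 °F: Δ°F = 27.1 × 1.8 = 48.8 °F.

48.8 °F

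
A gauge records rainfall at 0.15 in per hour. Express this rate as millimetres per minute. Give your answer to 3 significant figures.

0.15 in/hour × 25.4 mm/in × 0.0166667 hour/minute = 0.0635 mm/minute.

0.0635 mm/minute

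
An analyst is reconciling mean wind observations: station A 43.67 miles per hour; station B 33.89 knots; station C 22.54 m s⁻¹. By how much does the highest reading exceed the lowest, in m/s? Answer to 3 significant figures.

5.11 m/s

station A: 43.67 mph = 19.5222 m/s.
station B: 33.89 kt = 17.4345 m/s.
Spread: 22.5400 − 17.4345 = 5.11 m/s.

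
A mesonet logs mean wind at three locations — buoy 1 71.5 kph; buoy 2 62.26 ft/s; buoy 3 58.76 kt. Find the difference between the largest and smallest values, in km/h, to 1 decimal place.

40.5 km/h

buoy 2: 62.26 ft/s = 68.317 km/h.
buoy 3: 58.76 kt = 108.824 km/h.
Spread: 108.824 − 68.317 = 40.5 km/h.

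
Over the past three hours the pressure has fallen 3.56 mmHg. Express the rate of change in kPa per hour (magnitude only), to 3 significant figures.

0.158 kPa per hour

3.56 mmHg / 3 h × 0.133322 kPa/mmHg = 0.158 kPa/h.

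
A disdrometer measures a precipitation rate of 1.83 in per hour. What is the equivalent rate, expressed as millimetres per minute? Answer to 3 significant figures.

1.83 in/hour × 25.4 mm/in × 0.0166667 hour/minute = 0.775 mm/minute.

0.775 mm/minute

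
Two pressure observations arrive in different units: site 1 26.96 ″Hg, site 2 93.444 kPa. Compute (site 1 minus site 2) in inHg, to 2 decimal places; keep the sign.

-0.63 inHg

site 2: 93.444 kPa = 27.5940 inHg.
Difference: 26.9600 − 27.5940 = -0.63 inHg.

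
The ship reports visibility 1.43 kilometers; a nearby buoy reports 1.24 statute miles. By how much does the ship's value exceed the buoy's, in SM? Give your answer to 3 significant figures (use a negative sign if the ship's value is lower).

the ship: 1.43 km = 0.88856 SM.
Difference: 0.88856 − 1.24000 = -0.351 SM.

-0.351 SM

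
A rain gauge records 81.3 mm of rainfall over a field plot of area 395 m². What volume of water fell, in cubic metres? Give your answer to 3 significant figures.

32.1 cubic metres

1 mm over 1 m² is 1 L, so volume = 81.3 × 395 = 32113.5 L = 32.1 m³.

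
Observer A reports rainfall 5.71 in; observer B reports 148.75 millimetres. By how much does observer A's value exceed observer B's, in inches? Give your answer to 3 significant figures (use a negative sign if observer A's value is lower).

observer B: 148.75 mm = 5.85630 in.
Difference: 5.71000 − 5.85630 = -0.146 in.

-0.146 in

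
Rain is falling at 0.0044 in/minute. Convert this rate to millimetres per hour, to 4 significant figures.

0.0044 in/minute × 25.4 mm/in × 60 minute/hour = 6.706 mm/hour.

6.706 mm/hour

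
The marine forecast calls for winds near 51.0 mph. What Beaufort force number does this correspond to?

51.0 mph = 22.8 m/s, which is Beaufort 9 (strong gale, 20.8–24.4 m/s).

Beaufort force 9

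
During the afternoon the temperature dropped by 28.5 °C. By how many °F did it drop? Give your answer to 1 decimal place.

For a temperature change the 32° offset cancels: Δ°F = 28.5 × 1.8 = 51.3 °F.

51.3 °F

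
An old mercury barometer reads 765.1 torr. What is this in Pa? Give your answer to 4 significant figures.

102000 Pa

1 mmHg = 133.322 Pa, so 765.1 × 133.322 = 102000 Pa.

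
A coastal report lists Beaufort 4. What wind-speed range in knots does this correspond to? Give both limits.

11 to 16 kt

Beaufort 4 (moderate breeze) spans 11–16 knots.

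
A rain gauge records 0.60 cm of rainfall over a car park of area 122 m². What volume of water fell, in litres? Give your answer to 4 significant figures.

732.0 litres

Depth: 0.60 cm × 10 = 6 mm.
1 mm over 1 m² is 1 L, so volume = 6 × 122 = 732 L ≈ 732.0 L.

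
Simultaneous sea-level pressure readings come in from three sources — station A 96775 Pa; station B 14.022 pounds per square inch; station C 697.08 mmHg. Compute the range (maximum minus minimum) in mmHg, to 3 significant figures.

28.8 mmHg

station A: 96775 Pa = 725.872 mmHg.
station B: 14.022 psi = 725.147 mmHg.
Spread: 725.872 − 697.080 = 28.8 mmHg.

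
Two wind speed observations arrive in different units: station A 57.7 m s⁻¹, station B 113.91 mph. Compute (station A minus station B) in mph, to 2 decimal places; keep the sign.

15.16 mph

station A: 57.7 m/s = 129.0712 mph.
Difference: 129.0712 − 113.9100 = 15.16 mph.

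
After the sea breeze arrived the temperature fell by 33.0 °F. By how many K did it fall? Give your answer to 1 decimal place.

18.3 K

A change of 1 °C equals a change of 1.8 °F: ΔK = 33.0 × 0.5556 = 18.3 K.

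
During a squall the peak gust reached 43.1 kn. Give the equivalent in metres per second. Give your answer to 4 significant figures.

22.17 m/s

1 kt = 0.514444 m/s, so 43.1 × 0.514444 = 22.17 m/s.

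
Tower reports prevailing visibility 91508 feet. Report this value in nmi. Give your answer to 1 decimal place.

1 ft = 0.000164579 nmi, so 91508 × 0.000164579 = 15.1 nmi.

15.1 nmi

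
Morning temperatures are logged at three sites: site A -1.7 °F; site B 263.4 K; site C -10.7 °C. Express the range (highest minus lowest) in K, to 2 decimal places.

site A: -1.7 °F = -18.722 °C.
site B: 263.4 K = -9.750 °C.
Spread: (-9.750) − (-18.722) = 8.972 °C.

8.97 K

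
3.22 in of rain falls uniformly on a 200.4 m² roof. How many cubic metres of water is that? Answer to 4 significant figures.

Depth: 3.22 in × 25.4 = 81.788 mm.
1 mm over 1 m² is 1 L, so volume = 81.788 × 200.4 = 16390.315 L = 16.39 m³.

16.39 cubic metres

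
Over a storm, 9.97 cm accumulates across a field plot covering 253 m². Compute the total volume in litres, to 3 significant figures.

25200 litres

Depth: 9.97 cm × 10 = 99.7 mm.
1 mm over 1 m² is 1 L, so volume = 99.7 × 253 = 25224.1 L ≈ 25200 L.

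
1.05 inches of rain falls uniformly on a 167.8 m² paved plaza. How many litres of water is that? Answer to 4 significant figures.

Depth: 1.05 in × 25.4 = 26.67 mm.
1 mm over 1 m² is 1 L, so volume = 26.67 × 167.8 = 4475.226 L ≈ 4475 L.

4475 litres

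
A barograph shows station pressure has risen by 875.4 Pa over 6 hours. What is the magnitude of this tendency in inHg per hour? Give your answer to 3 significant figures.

0.0431 inHg per hour

875.4 Pa / 6 h × 0.0002953 inHg/Pa = 0.0431 inHg/h.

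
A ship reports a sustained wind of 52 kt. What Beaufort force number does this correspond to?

52 kt lies in the Beaufort 10 band (storm, 48–55 kt).

Beaufort force 10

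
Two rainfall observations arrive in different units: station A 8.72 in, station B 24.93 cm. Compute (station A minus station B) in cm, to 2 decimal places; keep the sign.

-2.78 cm

station A: 8.72 in = 22.1488 cm.
Difference: 22.1488 − 24.9300 = -2.78 cm.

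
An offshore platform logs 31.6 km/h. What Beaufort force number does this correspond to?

Beaufort force 5

31.6 km/h = 8.8 m/s, which is Beaufort 5 (fresh breeze, 8.0–10.7 m/s).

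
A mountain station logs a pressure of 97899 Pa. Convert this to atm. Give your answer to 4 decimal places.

1 Pa = 9.86923e-06 atm, so 97899 × 9.86923e-06 = 0.9662 atm.

0.9662 atm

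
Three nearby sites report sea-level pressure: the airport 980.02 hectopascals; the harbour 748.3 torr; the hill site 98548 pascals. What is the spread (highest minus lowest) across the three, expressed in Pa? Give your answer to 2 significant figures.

the airport: 980.02 hPa = 98002.00 Pa.
the harbour: 748.3 mmHg = 99765.14 Pa.
Spread: 99765.14 − 98002.00 = 1800 Pa.

1800 Pa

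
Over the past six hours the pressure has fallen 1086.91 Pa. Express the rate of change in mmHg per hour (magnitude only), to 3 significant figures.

1.36 mmHg per hour

1086.91 Pa / 6 h × 0.00750062 mmHg/Pa = 1.36 mmHg/h.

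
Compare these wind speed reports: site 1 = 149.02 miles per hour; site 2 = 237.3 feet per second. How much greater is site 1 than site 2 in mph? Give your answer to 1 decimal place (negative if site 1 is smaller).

site 2: 237.3 ft/s = 161.795 mph.
Difference: 149.020 − 161.795 = -12.8 mph.

-12.8 mph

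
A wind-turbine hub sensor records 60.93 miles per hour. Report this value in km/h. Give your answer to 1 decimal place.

98.1 km/h

1 mph = 1.60934 km/h, so 60.93 × 1.60934 = 98.1 km/h.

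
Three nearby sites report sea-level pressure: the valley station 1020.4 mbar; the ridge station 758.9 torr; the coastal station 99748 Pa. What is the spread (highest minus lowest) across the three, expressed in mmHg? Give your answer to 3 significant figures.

the valley station: 1020.4 mb = 765.363 mmHg.
the coastal station: 99748 Pa = 748.171 mmHg.
Spread: 765.363 − 748.171 = 17.2 mmHg.

17.2 mmHg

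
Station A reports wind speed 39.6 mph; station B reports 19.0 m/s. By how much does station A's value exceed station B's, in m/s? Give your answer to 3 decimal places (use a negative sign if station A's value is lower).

-1.297 m/s

station A: 39.6 mph = 17.70278 m/s.
Difference: 17.70278 − 19.00000 = -1.297 m/s.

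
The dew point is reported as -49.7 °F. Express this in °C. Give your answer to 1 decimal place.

°C = (°F − 32) × 5/9 = (-49.7 − 32) / 1.8 = -45.4 °C.

-45.4 °C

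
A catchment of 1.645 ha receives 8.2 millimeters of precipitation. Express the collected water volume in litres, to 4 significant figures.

Area: 1.645 ha = 16450 m².
1 mm over 1 m² is 1 L, so volume = 8.2 × 16450 = 134890 L ≈ 134900 L.

134900 litres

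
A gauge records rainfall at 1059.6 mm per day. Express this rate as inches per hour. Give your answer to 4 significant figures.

1059.6 mm/day × 0.0393701 in/mm × 0.0416667 day/hour = 1.738 in/hour.

1.738 in/hour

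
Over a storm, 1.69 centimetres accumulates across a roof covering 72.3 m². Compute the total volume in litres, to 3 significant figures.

1220 litres

Depth: 1.69 cm × 10 = 16.9 mm.
1 mm over 1 m² is 1 L, so volume = 16.9 × 72.3 = 1221.87 L ≈ 1220 L.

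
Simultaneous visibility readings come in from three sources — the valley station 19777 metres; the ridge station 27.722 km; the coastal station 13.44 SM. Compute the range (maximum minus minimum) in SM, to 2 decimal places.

4.94 SM

the valley station: 19777 m = 12.2889 SM.
the ridge station: 27.722 km = 17.2257 SM.
Spread: 17.2257 − 12.2889 = 4.94 SM.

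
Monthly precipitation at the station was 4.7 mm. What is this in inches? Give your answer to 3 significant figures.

0.185 in

1 mm = 0.0393701 in, so 4.7 × 0.0393701 = 0.185 in.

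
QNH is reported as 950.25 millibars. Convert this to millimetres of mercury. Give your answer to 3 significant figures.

1 mb = 0.750062 mmHg, so 950.25 × 0.750062 = 713 mmHg.

713 mmHg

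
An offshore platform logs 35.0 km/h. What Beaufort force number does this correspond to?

35.0 km/h = 9.7 m/s, which is Beaufort 5 (fresh breeze, 8.0–10.7 m/s).

Beaufort force 5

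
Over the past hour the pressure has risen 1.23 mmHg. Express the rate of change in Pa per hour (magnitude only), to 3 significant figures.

164 Pa per hour

1.23 mmHg / 1 h × 133.322 Pa/mmHg = 164 Pa/h.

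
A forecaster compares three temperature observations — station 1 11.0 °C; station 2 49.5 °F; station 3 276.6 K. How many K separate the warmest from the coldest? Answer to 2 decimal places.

station 2: 49.5 °F = 9.722 °C.
station 3: 276.6 K = 3.450 °C.
Spread: 11.000 − 3.450 = 7.550 °C.

7.55 K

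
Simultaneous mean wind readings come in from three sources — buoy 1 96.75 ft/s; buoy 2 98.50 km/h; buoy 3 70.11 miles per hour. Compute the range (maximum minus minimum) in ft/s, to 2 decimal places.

13.06 ft/s

buoy 2: 98.50 km/h = 89.7674 ft/s.
buoy 3: 70.11 mph = 102.8280 ft/s.
Spread: 102.8280 − 89.7674 = 13.06 ft/s.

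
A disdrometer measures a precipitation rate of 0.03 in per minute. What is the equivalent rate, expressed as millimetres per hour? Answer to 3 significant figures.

45.7 mm/hour

0.03 in/minute × 25.4 mm/in × 60 minute/hour = 45.7 mm/hour.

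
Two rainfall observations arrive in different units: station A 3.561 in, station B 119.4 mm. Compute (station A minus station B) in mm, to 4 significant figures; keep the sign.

station A: 3.561 in = 90.4494 mm.
Difference: 90.4494 − 119.4000 = -28.95 mm.

-28.95 mm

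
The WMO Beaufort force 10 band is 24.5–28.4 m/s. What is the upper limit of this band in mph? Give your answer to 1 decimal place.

24.5–28.4 m/s × 2.237 = 54.8–63.5 mph.

63.5 mph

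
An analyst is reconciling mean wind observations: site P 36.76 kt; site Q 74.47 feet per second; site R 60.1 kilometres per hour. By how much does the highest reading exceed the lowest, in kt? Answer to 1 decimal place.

11.7 kt

site Q: 74.47 ft/s = 44.122 kt.
site R: 60.1 km/h = 32.451 kt.
Spread: 44.122 − 32.451 = 11.7 kt.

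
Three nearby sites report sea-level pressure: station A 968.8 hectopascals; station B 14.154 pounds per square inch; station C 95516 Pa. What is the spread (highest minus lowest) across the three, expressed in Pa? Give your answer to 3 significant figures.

station A: 968.8 hPa = 96880.00 Pa.
station B: 14.154 psi = 97588.39 Pa.
Spread: 97588.39 − 95516.00 = 2070 Pa.

2070 Pa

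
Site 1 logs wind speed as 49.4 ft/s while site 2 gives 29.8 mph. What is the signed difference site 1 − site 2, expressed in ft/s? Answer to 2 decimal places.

5.69 ft/s

site 2: 29.8 mph = 43.7067 ft/s.
Difference: 49.4000 − 43.7067 = 5.69 ft/s.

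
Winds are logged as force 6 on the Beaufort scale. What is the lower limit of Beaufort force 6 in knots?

22 kt

Beaufort 6 (strong breeze) spans 22–27 knots.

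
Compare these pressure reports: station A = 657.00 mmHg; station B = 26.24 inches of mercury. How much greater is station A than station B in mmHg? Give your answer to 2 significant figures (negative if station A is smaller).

-9.5 mmHg

station B: 26.24 inHg = 666.496 mmHg.
Difference: 657.000 − 666.496 = -9.5 mmHg.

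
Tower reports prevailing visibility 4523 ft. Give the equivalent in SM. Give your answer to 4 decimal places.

0.8566 SM

1 ft = 0.000189394 SM, so 4523 × 0.000189394 = 0.8566 SM.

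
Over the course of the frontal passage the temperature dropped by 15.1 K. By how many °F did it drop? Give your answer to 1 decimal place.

27.2 °F

Converting a difference, only the 9/5 scale factor applies: Δ°F = 15.1 × 1.8 = 27.2 °F.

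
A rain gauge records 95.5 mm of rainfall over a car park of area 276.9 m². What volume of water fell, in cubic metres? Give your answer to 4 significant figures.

26.44 cubic metres

1 mm over 1 m² is 1 L, so volume = 95.5 × 276.9 = 26443.95 L = 26.44 m³.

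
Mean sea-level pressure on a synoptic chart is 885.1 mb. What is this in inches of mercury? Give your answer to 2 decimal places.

26.14 inHg

1 mb = 0.02953 inHg, so 885.1 × 0.02953 = 26.14 inHg.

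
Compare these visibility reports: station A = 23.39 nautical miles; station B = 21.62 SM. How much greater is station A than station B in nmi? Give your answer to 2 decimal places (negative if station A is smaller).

station B: 21.62 SM = 18.7873 nmi.
Difference: 23.3900 − 18.7873 = 4.60 nmi.

4.60 nmi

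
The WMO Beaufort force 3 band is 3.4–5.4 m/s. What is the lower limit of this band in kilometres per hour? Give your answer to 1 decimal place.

3.4–5.4 m/s × 3.6 = 12.2–19.4 km/h.

12.2 km/h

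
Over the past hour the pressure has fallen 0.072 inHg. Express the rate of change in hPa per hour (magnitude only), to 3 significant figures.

0.072 inHg / 1 h × 33.8639 hPa/inHg = 2.44 hPa/h.

2.44 hPa per hour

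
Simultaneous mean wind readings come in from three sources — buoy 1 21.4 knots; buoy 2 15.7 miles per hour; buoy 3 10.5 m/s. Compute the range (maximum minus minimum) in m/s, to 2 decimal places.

buoy 1: 21.4 kt = 11.0091 m/s.
buoy 2: 15.7 mph = 7.0185 m/s.
Spread: 11.0091 − 7.0185 = 3.99 m/s.

3.99 m/s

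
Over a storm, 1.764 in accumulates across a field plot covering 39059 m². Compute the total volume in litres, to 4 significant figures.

Depth: 1.764 in × 25.4 = 44.8056 mm.
1 mm over 1 m² is 1 L, so volume = 44.8056 × 39059 = 1750061.9 L ≈ 1750000 L.

1750000 litres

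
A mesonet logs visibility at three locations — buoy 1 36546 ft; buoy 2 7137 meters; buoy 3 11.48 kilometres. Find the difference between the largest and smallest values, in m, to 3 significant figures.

4340 m

buoy 1: 36546 ft = 11139.22 m.
buoy 3: 11.48 km = 11480.00 m.
Spread: 11480.00 − 7137.00 = 4340 m.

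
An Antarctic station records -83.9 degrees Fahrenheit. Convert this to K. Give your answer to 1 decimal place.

First to °C: -64.39 °C.
Then to K: 208.8 K.

208.8 K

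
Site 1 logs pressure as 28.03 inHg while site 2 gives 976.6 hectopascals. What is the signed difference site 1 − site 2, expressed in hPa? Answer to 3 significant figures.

-27.4 hPa

site 1: 28.03 inHg = 949.205 hPa.
Difference: 949.205 − 976.600 = -27.4 hPa.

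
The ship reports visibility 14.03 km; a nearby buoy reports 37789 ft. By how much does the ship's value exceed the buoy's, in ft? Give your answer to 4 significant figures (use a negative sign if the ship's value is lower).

the ship: 14.03 km = 46030.18 ft.
Difference: 46030.18 − 37789.00 = 8241 ft.

8241 ft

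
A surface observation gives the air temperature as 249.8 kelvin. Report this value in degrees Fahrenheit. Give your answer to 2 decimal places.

-10.03 °F

First to °C: -23.35 °C.
Then to °F: -10.03 °F.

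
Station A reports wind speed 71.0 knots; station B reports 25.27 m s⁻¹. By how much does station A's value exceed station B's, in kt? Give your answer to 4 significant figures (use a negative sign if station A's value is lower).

21.88 kt

station B: 25.27 m/s = 49.1210 kt.
Difference: 71.0000 − 49.1210 = 21.88 kt.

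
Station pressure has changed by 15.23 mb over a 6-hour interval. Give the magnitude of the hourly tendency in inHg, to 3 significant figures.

0.0750 inHg per hour

15.23 mb / 6 h × 0.02953 inHg/mb = 0.0750 inHg/h.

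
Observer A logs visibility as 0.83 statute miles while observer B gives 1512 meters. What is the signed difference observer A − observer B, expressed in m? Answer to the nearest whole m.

-176 m

observer A: 0.83 SM = 1335.76 m.
Difference: 1335.76 − 1512.00 = -176 m.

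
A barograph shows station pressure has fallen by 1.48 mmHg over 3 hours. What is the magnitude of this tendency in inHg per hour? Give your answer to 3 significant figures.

1.48 mmHg / 3 h × 0.0393701 inHg/mmHg = 0.0194 inHg/h.

0.0194 inHg per hour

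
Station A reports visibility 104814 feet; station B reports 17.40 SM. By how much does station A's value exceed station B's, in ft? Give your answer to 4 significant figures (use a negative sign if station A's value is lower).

station B: 17.40 SM = 91872.00 ft.
Difference: 104814.00 − 91872.00 = 12940 ft.

12940 ft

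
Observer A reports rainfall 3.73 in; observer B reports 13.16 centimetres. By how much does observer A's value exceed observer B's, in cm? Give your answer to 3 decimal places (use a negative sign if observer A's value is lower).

-3.686 cm

observer A: 3.73 in = 9.47420 cm.
Difference: 9.47420 − 13.16000 = -3.686 cm.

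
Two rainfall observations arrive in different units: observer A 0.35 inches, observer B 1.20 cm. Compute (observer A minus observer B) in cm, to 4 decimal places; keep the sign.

-0.3110 cm

observer A: 0.35 in = 0.889000 cm.
Difference: 0.889000 − 1.200000 = -0.3110 cm.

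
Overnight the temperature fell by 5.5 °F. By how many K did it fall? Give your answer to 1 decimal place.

3.1 K

Converting a difference, only the 9/5 scale factor applies: ΔK = 5.5 × 0.5556 = 3.1 K.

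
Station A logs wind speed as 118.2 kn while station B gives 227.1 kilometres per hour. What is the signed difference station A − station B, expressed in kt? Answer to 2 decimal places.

station B: 227.1 km/h = 122.6242 kt.
Difference: 118.2000 − 122.6242 = -4.42 kt.

-4.42 kt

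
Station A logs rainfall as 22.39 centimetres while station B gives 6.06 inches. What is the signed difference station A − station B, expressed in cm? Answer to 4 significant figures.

station B: 6.06 in = 15.39240 cm.
Difference: 22.39000 − 15.39240 = 6.998 cm.

6.998 cm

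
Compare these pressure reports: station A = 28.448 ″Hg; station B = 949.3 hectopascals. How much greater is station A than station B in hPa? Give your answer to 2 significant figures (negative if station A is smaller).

14 hPa

station A: 28.448 inHg = 963.36 hPa.
Difference: 963.36 − 949.30 = 14 hPa.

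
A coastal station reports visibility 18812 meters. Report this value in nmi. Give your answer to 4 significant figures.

10.16 nmi

1 m = 0.000539957 nmi, so 18812 × 0.000539957 = 10.16 nmi.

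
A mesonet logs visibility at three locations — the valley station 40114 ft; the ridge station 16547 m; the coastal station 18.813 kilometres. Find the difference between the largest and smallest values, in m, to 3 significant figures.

6590 m

the valley station: 40114 ft = 12226.75 m.
the coastal station: 18.813 km = 18813.00 m.
Spread: 18813.00 − 12226.75 = 6590 m.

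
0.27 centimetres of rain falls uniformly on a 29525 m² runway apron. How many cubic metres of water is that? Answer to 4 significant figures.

79.72 cubic metres

Depth: 0.27 cm × 10 = 2.7 mm.
1 mm over 1 m² is 1 L, so volume = 2.7 × 29525 = 79717.5 L = 79.72 m³.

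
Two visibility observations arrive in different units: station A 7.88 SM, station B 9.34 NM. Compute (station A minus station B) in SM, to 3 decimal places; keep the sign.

station B: 9.34 nmi = 10.74828 SM.
Difference: 7.88000 − 10.74828 = -2.868 SM.

-2.868 SM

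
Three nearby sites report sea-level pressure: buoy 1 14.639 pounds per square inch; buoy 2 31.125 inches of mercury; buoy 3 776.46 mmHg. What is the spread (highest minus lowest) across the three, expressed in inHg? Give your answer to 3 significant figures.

1.32 inHg

buoy 1: 14.639 psi = 29.8053 inHg.
buoy 3: 776.46 mmHg = 30.5693 inHg.
Spread: 31.1250 − 29.8053 = 1.32 inHg.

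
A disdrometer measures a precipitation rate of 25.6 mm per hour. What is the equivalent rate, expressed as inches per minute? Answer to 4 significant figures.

0.01680 in/minute

25.6 mm/hour × 0.0393701 in/mm × 0.0166667 hour/minute = 0.01680 in/minute.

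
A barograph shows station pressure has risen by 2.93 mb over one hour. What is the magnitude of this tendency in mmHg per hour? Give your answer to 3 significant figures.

2.20 mmHg per hour

2.93 mb / 1 h × 0.750062 mmHg/mb = 2.20 mmHg/h.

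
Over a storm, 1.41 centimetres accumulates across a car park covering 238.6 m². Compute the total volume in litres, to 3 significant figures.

3360 litres

Depth: 1.41 cm × 10 = 14.1 mm.
1 mm over 1 m² is 1 L, so volume = 14.1 × 238.6 = 3364.26 L ≈ 3360 L.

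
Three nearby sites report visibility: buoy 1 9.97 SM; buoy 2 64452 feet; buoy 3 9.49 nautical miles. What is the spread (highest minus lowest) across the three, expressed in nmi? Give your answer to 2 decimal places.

1.94 nmi

buoy 1: 9.97 SM = 8.6637 nmi.
buoy 2: 64452 ft = 10.6074 nmi.
Spread: 10.6074 − 8.6637 = 1.94 nmi.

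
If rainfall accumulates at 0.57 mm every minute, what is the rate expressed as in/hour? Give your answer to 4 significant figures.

1.346 in/hour

0.57 mm/minute × 0.0393701 in/mm × 60 minute/hour = 1.346 in/hour.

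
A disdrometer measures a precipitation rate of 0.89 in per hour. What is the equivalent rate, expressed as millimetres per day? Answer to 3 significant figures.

543 mm/day

0.89 in/hour × 25.4 mm/in × 24 hour/day = 543 mm/day.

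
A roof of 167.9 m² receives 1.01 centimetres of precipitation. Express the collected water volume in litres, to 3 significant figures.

1700 litres

Depth: 1.01 cm × 10 = 10.1 mm.
1 mm over 1 m² is 1 L, so volume = 10.1 × 167.9 = 1695.79 L ≈ 1700 L.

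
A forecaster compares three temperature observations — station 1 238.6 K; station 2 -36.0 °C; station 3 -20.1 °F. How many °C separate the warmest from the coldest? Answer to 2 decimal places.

7.06 °C

station 1: 238.6 K = -34.550 °C.
station 3: -20.1 °F = -28.944 °C.
Spread: (-28.944) − (-36.000) = 7.056 °C.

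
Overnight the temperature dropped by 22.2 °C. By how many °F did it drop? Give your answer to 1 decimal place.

40.0 °F

A change of 1 °C equals a change of 1.8 °F: Δ°F = 22.2 × 1.8 = 40.0 °F.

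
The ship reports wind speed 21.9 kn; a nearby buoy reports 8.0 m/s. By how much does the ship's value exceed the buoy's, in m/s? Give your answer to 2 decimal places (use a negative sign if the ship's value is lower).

the ship: 21.9 kt = 11.2663 m/s.
Difference: 11.2663 − 8.0000 = 3.27 m/s.

3.27 m/s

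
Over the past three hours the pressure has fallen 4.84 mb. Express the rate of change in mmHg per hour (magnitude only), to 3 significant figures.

4.84 mb / 3 h × 0.750062 mmHg/mb = 1.21 mmHg/h.

1.21 mmHg per hour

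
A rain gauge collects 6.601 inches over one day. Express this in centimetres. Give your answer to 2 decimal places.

16.77 cm

1 in = 2.54 cm, so 6.601 × 2.54 = 16.77 cm.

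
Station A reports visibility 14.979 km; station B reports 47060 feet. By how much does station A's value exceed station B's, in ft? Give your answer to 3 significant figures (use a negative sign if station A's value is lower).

2080 ft

station A: 14.979 km = 49143.70 ft.
Difference: 49143.70 − 47060.00 = 2080 ft.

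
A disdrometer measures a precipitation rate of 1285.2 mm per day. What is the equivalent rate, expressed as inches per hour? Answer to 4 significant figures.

2.108 in/hour

1285.2 mm/day × 0.0393701 in/mm × 0.0416667 day/hour = 2.108 in/hour.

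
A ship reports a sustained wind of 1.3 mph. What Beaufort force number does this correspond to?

Beaufort force 1

1.3 mph = 0.6 m/s, which is Beaufort 1 (light air, 0.3–1.5 m/s).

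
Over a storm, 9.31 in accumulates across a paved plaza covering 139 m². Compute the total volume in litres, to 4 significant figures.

Depth: 9.31 in × 25.4 = 236.474 mm.
1 mm over 1 m² is 1 L, so volume = 236.474 × 139 = 32869.886 L ≈ 32870 L.

32870 litres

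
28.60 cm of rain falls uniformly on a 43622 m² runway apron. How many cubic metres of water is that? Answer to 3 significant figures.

Depth: 28.60 cm × 10 = 286 mm.
1 mm over 1 m² is 1 L, so volume = 286 × 43622 = 12475892 L = 12500 m³.

12500 cubic metres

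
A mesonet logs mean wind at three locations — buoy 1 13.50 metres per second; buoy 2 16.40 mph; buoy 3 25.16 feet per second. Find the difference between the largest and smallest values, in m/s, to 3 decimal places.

buoy 2: 16.40 mph = 7.33146 m/s.
buoy 3: 25.16 ft/s = 7.66877 m/s.
Spread: 13.50000 − 7.33146 = 6.169 m/s.

6.169 m/s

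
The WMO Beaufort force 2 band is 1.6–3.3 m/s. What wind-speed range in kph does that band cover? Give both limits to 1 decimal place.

5.8 to 11.9 km/h

1.6–3.3 m/s × 3.6 = 5.8–11.9 km/h.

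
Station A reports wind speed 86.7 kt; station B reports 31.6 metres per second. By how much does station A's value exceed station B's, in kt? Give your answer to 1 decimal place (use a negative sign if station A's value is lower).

25.3 kt

station B: 31.6 m/s = 61.425 kt.
Difference: 86.700 − 61.425 = 25.3 kt.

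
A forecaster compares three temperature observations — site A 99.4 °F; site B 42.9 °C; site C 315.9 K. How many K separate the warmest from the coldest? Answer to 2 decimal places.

site A: 99.4 °F = 37.444 °C.
site C: 315.9 K = 42.750 °C.
Spread: 42.900 − 37.444 = 5.456 °C.

5.46 K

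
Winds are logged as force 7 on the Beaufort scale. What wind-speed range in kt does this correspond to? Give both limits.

28 to 33 kt

Beaufort 7 (near gale) spans 28–33 knots.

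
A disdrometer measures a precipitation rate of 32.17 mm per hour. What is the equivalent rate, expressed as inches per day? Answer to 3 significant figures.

30.4 in/day

32.17 mm/hour × 0.0393701 in/mm × 24 hour/day = 30.4 in/day.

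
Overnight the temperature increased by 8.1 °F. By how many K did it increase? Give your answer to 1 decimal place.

4.5 K

For a temperature change the 32° offset cancels: ΔK = 8.1 × 0.5556 = 4.5 K.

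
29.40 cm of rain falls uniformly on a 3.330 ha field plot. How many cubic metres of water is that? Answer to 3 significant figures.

9790 cubic metres

Depth: 29.40 cm × 10 = 294 mm.
Area: 3.330 ha = 33300 m².
1 mm over 1 m² is 1 L, so volume = 294 × 33300 = 9790200 L = 9790 m³.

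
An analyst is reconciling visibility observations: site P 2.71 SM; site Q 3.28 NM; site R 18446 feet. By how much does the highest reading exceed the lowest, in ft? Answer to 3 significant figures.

site P: 2.71 SM = 14308.80 ft.
site Q: 3.28 nmi = 19929.66 ft.
Spread: 19929.66 − 14308.80 = 5620 ft.

5620 ft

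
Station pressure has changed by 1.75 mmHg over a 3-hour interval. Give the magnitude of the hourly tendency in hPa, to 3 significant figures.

0.778 hPa per hour

1.75 mmHg / 3 h × 1.33322 hPa/mmHg = 0.778 hPa/h.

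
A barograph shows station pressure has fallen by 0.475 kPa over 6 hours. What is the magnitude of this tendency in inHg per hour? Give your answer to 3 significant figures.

0.475 kPa / 6 h × 0.2953 inHg/kPa = 0.0234 inHg/h.

0.0234 inHg per hour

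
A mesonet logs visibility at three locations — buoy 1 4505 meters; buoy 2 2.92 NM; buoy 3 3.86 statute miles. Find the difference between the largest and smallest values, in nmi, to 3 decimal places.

0.922 nmi

buoy 1: 4505 m = 2.43251 nmi.
buoy 3: 3.86 SM = 3.35425 nmi.
Spread: 3.35425 − 2.43251 = 0.922 nmi.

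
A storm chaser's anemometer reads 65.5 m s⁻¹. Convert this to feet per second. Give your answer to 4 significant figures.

214.9 ft/s

1 m/s = 3.28084 ft/s, so 65.5 × 3.28084 = 214.9 ft/s.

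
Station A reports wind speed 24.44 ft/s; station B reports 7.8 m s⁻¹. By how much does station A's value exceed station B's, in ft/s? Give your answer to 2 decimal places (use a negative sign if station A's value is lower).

-1.15 ft/s

station B: 7.8 m/s = 25.5906 ft/s.
Difference: 24.4400 − 25.5906 = -1.15 ft/s.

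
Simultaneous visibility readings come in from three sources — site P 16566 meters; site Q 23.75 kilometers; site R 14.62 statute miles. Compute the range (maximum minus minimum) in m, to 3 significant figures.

site Q: 23.75 km = 23750.00 m.
site R: 14.62 SM = 23528.61 m.
Spread: 23750.00 − 16566.00 = 7180 m.

7180 m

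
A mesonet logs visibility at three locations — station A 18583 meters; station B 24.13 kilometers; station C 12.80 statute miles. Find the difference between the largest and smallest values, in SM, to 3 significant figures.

station A: 18583 m = 11.5469 SM.
station B: 24.13 km = 14.9937 SM.
Spread: 14.9937 − 11.5469 = 3.45 SM.

3.45 SM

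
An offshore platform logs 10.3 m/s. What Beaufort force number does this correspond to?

Beaufort force 5

10.3 m/s lies in the Beaufort 5 band (fresh breeze, 8.0–10.7 m/s).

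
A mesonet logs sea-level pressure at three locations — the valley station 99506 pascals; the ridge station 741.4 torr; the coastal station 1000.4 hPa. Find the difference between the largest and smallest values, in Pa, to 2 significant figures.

1200 Pa

the ridge station: 741.4 mmHg = 98845.22 Pa.
the coastal station: 1000.4 hPa = 100040.00 Pa.
Spread: 100040.00 − 98845.22 = 1200 Pa.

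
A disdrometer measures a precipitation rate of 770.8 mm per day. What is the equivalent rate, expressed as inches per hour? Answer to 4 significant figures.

1.264 in/hour

770.8 mm/day × 0.0393701 in/mm × 0.0416667 day/hour = 1.264 in/hour.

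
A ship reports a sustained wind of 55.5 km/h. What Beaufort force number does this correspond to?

55.5 km/h = 15.4 m/s, which is Beaufort 7 (near gale, 13.9–17.1 m/s).

Beaufort force 7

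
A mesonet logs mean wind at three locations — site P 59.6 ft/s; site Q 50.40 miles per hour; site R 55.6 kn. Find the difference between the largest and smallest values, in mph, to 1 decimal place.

23.3 mph

site P: 59.6 ft/s = 40.636 mph.
site R: 55.6 kt = 63.983 mph.
Spread: 63.983 − 40.636 = 23.3 mph.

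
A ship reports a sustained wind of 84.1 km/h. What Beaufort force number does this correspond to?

84.1 km/h = 23.4 m/s, which is Beaufort 9 (strong gale, 20.8–24.4 m/s).

Beaufort force 9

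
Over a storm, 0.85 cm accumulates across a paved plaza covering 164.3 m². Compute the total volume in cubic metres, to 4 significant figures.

Depth: 0.85 cm × 10 = 8.5 mm.
1 mm over 1 m² is 1 L, so volume = 8.5 × 164.3 = 1396.55 L = 1.397 m³.

1.397 cubic metres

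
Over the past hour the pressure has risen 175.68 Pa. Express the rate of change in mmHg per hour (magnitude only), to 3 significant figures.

1.32 mmHg per hour

175.68 Pa / 1 h × 0.00750062 mmHg/Pa = 1.32 mmHg/h.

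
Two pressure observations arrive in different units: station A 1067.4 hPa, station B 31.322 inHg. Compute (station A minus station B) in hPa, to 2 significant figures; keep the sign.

station B: 31.322 inHg = 1060.685 hPa.
Difference: 1067.400 − 1060.685 = 6.7 hPa.

6.7 hPa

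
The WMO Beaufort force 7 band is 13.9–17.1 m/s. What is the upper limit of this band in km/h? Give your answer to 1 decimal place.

61.6 km/h

13.9–17.1 m/s × 3.6 = 50.0–61.6 km/h.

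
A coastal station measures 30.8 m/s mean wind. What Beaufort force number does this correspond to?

30.8 m/s lies in the Beaufort 11 band (violent storm, 28.5–32.6 m/s).

Beaufort force 11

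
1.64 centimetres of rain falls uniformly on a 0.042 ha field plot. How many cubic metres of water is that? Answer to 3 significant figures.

Depth: 1.64 cm × 10 = 16.4 mm.
Area: 0.042 ha = 420 m².
1 mm over 1 m² is 1 L, so volume = 16.4 × 420 = 6888 L = 6.89 m³.

6.89 cubic metres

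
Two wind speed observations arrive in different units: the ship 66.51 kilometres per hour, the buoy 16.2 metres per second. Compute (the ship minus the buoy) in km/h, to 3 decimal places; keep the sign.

the buoy: 16.2 m/s = 58.32000 km/h.
Difference: 66.51000 − 58.32000 = 8.190 km/h.

8.190 km/h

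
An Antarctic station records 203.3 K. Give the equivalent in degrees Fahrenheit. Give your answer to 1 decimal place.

-93.7 °F

First to °C: -69.85 °C.
Then to °F: -93.7 °F.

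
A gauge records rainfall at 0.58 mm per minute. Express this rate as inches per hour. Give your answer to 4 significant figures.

1.370 in/hour

0.58 mm/minute × 0.0393701 in/mm × 60 minute/hour = 1.370 in/hour.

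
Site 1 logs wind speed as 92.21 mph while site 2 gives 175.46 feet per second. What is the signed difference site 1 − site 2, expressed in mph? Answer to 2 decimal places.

-27.42 mph

site 2: 175.46 ft/s = 119.6318 mph.
Difference: 92.2100 − 119.6318 = -27.42 mph.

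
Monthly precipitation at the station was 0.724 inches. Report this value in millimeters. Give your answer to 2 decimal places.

1 in = 25.4 mm, so 0.724 × 25.4 = 18.39 mm.

18.39 mm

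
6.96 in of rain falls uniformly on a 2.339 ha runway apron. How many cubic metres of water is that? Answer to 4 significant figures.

Depth: 6.96 in × 25.4 = 176.784 mm.
Area: 2.339 ha = 23390 m².
1 mm over 1 m² is 1 L, so volume = 176.784 × 23390 = 4134977.8 L = 4135 m³.

4135 cubic metres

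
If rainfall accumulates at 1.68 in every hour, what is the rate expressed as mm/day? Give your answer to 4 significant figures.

1.68 in/hour × 25.4 mm/in × 24 hour/day = 1024 mm/day.

1024 mm/day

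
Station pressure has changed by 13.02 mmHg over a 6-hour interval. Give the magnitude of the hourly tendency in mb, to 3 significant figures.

2.89 mb per hour

13.02 mmHg / 6 h × 1.33322 mb/mmHg = 2.89 mb/h.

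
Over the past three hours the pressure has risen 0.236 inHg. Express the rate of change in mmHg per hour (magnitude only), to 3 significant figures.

0.236 inHg / 3 h × 25.4 mmHg/inHg = 2.00 mmHg/h.

2.00 mmHg per hour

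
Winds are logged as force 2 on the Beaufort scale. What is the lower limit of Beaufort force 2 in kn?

Beaufort 2 (light breeze) spans 4–6 knots.

4 kt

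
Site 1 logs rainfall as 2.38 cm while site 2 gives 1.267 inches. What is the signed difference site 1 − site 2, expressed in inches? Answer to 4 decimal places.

-0.3300 in

site 1: 2.38 cm = 0.937008 in.
Difference: 0.937008 − 1.267000 = -0.3300 in.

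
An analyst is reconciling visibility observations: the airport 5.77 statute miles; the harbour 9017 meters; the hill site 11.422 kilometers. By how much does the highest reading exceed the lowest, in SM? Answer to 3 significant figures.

the harbour: 9017 m = 5.6029 SM.
the hill site: 11.422 km = 7.0973 SM.
Spread: 7.0973 − 5.6029 = 1.49 SM.

1.49 SM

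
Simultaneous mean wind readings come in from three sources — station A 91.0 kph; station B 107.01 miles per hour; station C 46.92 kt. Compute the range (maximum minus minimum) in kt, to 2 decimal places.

46.07 kt

station A: 91.0 km/h = 49.1361 kt.
station B: 107.01 mph = 92.9891 kt.
Spread: 92.9891 − 46.9200 = 46.07 kt.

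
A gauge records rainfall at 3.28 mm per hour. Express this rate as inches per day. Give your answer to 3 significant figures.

3.10 in/day

3.28 mm/hour × 0.0393701 in/mm × 24 hour/day = 3.10 in/day.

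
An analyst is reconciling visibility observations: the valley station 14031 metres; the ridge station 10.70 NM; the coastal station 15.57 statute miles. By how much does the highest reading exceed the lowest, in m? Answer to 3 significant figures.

11000 m

the ridge station: 10.70 nmi = 19816.40 m.
the coastal station: 15.57 SM = 25057.49 m.
Spread: 25057.49 − 14031.00 = 11000 m.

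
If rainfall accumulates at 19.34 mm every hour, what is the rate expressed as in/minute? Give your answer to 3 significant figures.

0.0127 in/minute

19.34 mm/hour × 0.0393701 in/mm × 0.0166667 hour/minute = 0.0127 in/minute.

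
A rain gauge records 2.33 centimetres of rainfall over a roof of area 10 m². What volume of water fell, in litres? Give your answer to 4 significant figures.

233.0 litres

Depth: 2.33 cm × 10 = 23.3 mm.
1 mm over 1 m² is 1 L, so volume = 23.3 × 10 = 233 L ≈ 233.0 L.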